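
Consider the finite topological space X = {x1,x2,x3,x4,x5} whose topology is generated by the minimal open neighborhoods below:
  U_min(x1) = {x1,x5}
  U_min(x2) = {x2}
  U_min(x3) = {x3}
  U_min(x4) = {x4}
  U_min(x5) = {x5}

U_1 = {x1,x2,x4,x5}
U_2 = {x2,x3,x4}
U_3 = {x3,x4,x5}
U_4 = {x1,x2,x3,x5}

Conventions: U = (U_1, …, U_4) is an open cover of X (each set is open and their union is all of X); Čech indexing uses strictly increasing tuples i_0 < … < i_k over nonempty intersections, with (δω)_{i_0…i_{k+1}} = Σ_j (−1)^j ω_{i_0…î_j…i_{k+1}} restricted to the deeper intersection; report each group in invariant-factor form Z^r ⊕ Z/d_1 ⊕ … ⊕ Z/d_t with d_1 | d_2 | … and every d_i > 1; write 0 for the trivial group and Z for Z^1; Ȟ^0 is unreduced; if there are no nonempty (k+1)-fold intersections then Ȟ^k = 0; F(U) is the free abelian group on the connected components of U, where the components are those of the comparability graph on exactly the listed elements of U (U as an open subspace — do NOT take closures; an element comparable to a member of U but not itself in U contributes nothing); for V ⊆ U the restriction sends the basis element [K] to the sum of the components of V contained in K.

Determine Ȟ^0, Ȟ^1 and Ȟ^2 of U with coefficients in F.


intersection data:
  U12={x2,x4} U13={x4,x5} U14={x1,x2,x5} U23={x3,x4} U24={x2,x3} U34={x3,x5}
  U123={x4} U124={x2} U134={x5} U234={x3}
components per intersection:
  U1: {x1,x5} {x2} {x4}
  U2: {x2} {x3} {x4}
  U3: {x3} {x4} {x5}
  U4: {x1,x5} {x2} {x3}
  U12: {x2} {x4}
  U13: {x4} {x5}
  U14: {x1,x5} {x2}
  U23: {x3} {x4}
  U24: {x2} {x3}
  U34: {x3} {x5}
  U123: {x4}
  U124: {x2}
  U134: {x5}
  U234: {x3}
C dims 12,12,4; δ0: rk 8, SNF 1^8; δ1: rk 4, SNF 1^4
Ȟ^0 = (12 − 8) − 0 = 4, so Ȟ^0 ≅ Z^4
Ȟ^1 = (12 − 4) − 8 = 0, so Ȟ^1 ≅ 0
Ȟ^2 = (4 − 0) − 4 = 0, so Ȟ^2 ≅ 0

Ȟ^0 = Z^4, Ȟ^1 = 0 and Ȟ^2 = 0


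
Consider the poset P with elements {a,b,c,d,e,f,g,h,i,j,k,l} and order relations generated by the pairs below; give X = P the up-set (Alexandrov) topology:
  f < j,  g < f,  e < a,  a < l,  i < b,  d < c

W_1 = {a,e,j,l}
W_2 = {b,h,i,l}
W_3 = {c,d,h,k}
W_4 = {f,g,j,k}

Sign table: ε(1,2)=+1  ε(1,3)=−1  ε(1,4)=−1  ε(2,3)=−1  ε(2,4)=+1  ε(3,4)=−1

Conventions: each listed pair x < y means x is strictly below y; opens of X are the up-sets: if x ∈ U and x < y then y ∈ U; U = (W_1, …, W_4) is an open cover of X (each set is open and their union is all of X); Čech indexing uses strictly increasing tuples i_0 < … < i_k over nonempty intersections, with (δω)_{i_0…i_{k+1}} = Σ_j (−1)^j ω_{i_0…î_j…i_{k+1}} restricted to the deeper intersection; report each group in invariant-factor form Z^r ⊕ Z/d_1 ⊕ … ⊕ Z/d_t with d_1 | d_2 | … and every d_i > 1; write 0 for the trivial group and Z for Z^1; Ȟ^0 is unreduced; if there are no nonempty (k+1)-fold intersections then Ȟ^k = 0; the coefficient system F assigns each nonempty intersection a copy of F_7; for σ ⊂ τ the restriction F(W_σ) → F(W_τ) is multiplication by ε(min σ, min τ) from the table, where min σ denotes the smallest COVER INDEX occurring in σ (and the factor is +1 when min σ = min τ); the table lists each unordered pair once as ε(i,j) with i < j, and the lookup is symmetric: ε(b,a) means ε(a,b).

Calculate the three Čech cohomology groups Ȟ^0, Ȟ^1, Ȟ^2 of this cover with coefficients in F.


Ȟ^0 = 0, Ȟ^1 = 0 and Ȟ^2 = 0

nonempty intersections:
  W12={l} W14={j} W23={h} W34={k}
C dims 4,4; δ0: rk_F7 4
Ȟ^0: (4−4)−0=0 ⇒ 0
Ȟ^1: (4−0)−4=0 ⇒ 0
Ȟ^2: (0−0)−0=0 ⇒ 0


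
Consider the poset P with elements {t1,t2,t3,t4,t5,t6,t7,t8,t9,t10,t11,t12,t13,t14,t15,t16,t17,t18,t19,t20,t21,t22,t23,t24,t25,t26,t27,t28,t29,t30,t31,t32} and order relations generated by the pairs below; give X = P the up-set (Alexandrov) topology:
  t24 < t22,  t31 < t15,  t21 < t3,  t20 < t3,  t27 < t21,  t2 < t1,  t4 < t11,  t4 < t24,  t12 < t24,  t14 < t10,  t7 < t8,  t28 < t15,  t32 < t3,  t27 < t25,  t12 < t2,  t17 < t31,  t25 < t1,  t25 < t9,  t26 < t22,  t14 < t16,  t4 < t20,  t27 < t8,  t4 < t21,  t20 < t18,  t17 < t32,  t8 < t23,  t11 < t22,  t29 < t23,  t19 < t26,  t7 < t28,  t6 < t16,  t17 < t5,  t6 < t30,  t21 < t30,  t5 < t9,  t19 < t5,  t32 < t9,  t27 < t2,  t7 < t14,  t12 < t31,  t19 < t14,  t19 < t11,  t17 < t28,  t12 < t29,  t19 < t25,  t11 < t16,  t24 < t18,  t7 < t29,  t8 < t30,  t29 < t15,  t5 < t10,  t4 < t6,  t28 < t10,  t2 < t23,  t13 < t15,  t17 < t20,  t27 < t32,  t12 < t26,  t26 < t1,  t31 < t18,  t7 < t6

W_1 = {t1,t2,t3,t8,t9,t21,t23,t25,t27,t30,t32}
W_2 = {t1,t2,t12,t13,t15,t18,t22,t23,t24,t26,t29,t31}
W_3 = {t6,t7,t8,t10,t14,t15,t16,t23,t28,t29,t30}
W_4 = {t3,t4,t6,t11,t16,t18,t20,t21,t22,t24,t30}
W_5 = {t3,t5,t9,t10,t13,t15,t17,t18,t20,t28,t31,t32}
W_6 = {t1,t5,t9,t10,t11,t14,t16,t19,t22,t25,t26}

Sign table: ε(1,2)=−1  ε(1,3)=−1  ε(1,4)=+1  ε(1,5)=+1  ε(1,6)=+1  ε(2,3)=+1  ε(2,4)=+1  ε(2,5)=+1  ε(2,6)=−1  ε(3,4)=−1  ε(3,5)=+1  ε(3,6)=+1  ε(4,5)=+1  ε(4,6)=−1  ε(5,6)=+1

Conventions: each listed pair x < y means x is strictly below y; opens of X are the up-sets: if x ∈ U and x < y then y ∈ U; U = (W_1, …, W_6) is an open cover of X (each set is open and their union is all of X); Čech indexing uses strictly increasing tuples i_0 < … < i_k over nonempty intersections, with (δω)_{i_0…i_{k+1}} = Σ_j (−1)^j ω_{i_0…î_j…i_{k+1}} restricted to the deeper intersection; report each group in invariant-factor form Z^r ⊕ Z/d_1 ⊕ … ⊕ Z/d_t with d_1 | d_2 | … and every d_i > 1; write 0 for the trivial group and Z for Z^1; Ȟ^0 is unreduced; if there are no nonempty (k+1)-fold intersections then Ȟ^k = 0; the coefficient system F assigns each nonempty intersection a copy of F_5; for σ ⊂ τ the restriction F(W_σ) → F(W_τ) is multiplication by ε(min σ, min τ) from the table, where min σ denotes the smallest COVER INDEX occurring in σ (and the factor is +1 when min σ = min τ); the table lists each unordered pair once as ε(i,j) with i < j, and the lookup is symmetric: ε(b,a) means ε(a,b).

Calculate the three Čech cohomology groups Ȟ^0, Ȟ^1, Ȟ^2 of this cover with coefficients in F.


Ȟ^0 = 0, Ȟ^1 = 0 and Ȟ^2 = Z/5

nerve simplices:
  W12={t1,t2,t23} W13={t8,t23,t30} W14={t3,t21,t30} W15={t3,t9,t32} W16={t1,t9,t25} W23={t15,t23,t29} W24={t18,t22,t24} W25={t13,t15,t18,t31} W26={t1,t22,t26} W34={t6,t16,t30} W35={t10,t15,t28} W36={t10,t14,t16} W45={t3,t18,t20} W46={t11,t16,t22} W56={t5,t9,t10}
  W123={t23} W126={t1} W134={t30} W145={t3} W156={t9} W235={t15} W245={t18} W246={t22} W346={t16} W356={t10}
C dims 6,15,10; δ0: rk_F5 6; δ1: rk_F5 9
degree 0: 6−6−0 = 0 → Ȟ^0 ≅ 0
degree 1: 15−9−6 = 0 → Ȟ^1 ≅ 0
degree 2: 10−0−9 = 1 → Ȟ^2 ≅ Z/5


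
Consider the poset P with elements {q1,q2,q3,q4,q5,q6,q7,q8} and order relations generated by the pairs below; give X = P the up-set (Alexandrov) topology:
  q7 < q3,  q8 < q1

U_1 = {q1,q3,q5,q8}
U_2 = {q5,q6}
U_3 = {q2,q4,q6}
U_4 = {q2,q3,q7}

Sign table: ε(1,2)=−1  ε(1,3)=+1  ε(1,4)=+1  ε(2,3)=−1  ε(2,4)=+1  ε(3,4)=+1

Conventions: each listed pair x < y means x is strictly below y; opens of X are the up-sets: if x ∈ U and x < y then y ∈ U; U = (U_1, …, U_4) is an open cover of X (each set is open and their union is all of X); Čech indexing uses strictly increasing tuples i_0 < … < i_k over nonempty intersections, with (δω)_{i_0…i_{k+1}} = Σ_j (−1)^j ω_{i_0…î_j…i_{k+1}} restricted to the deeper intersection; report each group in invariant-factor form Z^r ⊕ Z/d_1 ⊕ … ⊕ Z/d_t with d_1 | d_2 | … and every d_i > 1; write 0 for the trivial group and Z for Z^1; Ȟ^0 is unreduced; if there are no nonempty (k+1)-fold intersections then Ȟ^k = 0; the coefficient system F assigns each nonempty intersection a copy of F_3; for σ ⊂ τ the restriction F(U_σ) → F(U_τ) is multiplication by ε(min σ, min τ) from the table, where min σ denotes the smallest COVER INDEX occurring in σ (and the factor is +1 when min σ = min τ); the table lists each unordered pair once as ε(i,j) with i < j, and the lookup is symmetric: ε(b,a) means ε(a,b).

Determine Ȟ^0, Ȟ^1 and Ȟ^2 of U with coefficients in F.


Ȟ^0(U;F) ≅ Z/3, Ȟ^1(U;F) ≅ Z/3 and Ȟ^2(U;F) ≅ 0

nerve of the cover:
  U12={q5} U14={q3} U23={q6} U34={q2}
C dims 4,4; δ0: rk_F3 3
Ȟ^0 = (4 − 3) − 0 = 1, so Ȟ^0 ≅ Z/3
Ȟ^1 = (4 − 0) − 3 = 1, so Ȟ^1 ≅ Z/3
Ȟ^2 = (0 − 0) − 0 = 0, so Ȟ^2 ≅ 0


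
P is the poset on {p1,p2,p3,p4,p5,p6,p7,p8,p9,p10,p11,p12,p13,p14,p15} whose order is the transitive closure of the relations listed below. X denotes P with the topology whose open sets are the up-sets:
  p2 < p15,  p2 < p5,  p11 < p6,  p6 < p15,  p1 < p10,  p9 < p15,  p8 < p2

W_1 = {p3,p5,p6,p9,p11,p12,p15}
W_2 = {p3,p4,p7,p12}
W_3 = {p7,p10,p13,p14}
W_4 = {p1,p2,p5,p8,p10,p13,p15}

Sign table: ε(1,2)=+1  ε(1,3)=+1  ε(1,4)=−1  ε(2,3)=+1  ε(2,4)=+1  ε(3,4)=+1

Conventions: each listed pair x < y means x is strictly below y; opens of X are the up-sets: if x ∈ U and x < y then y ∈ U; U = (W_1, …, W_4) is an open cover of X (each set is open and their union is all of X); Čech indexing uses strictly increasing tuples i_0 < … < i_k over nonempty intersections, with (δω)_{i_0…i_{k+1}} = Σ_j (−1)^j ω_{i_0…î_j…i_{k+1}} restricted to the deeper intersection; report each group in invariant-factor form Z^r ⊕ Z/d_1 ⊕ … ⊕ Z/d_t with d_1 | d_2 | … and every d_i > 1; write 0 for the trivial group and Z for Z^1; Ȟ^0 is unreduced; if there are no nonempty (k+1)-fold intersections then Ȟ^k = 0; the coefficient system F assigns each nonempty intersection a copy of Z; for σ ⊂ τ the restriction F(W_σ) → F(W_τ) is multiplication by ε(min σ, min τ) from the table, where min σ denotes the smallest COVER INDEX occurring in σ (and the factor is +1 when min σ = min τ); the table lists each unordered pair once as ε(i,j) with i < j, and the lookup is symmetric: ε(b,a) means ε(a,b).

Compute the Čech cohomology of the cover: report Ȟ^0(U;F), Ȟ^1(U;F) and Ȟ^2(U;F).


nonempty intersections:
  W12={p3,p12} W14={p5,p15} W23={p7} W34={p10,p13}
C dims 4,4; δ0: rk 4, SNF 1^3·2
Ȟ^0: (4−4)−0=0 ⇒ 0
Ȟ^1: (4−0)−4=0 plus torsion [2] ⇒ Z/2
Ȟ^2: (0−0)−0=0 ⇒ 0

Ȟ^0 ≅ 0; Ȟ^1 ≅ Z/2; Ȟ^2 ≅ 0


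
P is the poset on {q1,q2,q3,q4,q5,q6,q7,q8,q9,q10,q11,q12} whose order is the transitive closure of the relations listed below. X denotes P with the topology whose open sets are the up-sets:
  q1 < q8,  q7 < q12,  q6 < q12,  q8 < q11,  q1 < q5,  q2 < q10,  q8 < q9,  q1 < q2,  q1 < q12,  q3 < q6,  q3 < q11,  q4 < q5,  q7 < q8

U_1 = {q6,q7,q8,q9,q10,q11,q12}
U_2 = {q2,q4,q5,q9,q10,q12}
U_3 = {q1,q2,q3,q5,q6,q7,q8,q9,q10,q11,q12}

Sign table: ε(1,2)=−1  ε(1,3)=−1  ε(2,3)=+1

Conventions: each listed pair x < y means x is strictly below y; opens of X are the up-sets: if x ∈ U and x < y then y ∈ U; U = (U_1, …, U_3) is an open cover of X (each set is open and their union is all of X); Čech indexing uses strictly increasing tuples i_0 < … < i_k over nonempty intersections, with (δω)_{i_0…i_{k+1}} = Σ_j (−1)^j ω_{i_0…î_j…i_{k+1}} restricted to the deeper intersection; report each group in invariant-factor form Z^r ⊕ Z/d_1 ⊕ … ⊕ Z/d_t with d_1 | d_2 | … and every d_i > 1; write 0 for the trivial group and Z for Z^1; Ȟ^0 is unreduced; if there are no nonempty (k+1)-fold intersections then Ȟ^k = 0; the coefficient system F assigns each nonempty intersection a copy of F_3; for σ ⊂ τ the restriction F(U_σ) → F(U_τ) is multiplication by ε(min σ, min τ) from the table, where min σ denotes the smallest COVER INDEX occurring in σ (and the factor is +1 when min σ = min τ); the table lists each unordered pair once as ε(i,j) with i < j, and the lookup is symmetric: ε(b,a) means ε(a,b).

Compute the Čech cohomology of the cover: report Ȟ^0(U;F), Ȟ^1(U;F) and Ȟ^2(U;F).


nerve of the cover:
  U12={q9,q10,q12} U13={q6,q7,q8,q9,q10,q11,q12} U23={q2,q5,q9,q10,q12}
  U123={q9,q10,q12}
C dims 3,3,1; δ0: rk_F3 2; δ1: rk_F3 1
Ȟ^0 = (3 − 2) − 0 = 1, so Ȟ^0 ≅ Z/3
Ȟ^1 = (3 − 1) − 2 = 0, so Ȟ^1 ≅ 0
Ȟ^2 = (1 − 0) − 1 = 0, so Ȟ^2 ≅ 0

Ȟ^0(U;F) ≅ Z/3; Ȟ^1(U;F) ≅ 0; Ȟ^2(U;F) ≅ 0


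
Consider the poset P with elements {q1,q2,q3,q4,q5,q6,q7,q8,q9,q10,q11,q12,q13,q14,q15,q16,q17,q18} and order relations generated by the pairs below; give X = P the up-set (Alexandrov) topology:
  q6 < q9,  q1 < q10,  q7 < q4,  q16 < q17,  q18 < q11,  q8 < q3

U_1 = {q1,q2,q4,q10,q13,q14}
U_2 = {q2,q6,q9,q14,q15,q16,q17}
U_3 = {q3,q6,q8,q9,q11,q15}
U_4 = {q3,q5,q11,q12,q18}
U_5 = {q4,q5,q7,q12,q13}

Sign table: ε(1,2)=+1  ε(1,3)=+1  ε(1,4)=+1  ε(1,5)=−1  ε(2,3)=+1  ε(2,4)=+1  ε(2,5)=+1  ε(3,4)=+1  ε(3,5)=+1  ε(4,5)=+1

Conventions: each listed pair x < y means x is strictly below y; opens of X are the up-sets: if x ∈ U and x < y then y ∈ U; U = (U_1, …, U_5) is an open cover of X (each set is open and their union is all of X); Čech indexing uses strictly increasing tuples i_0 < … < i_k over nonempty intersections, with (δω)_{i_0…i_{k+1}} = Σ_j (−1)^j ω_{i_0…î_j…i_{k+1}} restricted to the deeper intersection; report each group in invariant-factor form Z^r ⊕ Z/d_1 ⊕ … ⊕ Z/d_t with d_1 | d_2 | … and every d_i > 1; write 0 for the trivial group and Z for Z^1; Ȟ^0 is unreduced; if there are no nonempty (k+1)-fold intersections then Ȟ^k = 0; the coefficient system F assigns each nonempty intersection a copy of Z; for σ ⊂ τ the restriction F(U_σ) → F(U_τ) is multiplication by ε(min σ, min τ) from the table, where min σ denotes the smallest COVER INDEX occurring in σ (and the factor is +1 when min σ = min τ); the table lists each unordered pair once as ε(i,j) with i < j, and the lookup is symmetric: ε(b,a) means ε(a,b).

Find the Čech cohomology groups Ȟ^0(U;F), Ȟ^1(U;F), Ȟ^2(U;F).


nerve simplices:
  U12={q2,q14} U15={q4,q13} U23={q6,q9,q15} U34={q3,q11} U45={q5,q12}
C dims 5,5; δ0: rk 5, SNF 1^4·2
degree 0: 5−5−0 = 0 → Ȟ^0 ≅ 0
degree 1: 5−0−5 = 0 plus torsion [2] → Ȟ^1 ≅ Z/2
degree 2: 0−0−0 = 0 → Ȟ^2 ≅ 0

Ȟ^0(U;F) ≅ 0, Ȟ^1(U;F) ≅ Z/2 and Ȟ^2(U;F) ≅ 0


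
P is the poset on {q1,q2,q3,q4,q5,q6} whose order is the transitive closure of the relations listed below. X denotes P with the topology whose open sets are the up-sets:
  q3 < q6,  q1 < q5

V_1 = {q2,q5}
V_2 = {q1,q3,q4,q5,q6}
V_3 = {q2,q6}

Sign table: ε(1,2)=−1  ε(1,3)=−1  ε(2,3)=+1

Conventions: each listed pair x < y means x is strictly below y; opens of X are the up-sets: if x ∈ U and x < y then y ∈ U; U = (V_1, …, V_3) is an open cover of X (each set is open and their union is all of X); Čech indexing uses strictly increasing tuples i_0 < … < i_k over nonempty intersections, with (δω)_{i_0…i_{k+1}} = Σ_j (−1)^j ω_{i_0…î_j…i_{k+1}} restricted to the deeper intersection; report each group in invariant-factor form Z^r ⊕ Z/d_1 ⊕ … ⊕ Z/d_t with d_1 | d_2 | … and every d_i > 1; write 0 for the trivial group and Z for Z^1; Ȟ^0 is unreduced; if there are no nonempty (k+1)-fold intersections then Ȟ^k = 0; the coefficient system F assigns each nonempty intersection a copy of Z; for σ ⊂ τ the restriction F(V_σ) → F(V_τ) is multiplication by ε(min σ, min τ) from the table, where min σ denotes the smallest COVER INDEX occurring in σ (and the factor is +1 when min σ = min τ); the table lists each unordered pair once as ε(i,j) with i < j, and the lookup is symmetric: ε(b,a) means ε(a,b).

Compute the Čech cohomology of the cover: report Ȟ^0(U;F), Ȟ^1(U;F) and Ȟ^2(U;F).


nonempty intersections:
  V12={q5} V13={q2} V23={q6}
C dims 3,3; δ0: rk 2, SNF 1^2
Ȟ^0: (3−2)−0=1 ⇒ Z
Ȟ^1: (3−0)−2=1 ⇒ Z
Ȟ^2: (0−0)−0=0 ⇒ 0

Ȟ^0 = Z, Ȟ^1 = Z and Ȟ^2 = 0


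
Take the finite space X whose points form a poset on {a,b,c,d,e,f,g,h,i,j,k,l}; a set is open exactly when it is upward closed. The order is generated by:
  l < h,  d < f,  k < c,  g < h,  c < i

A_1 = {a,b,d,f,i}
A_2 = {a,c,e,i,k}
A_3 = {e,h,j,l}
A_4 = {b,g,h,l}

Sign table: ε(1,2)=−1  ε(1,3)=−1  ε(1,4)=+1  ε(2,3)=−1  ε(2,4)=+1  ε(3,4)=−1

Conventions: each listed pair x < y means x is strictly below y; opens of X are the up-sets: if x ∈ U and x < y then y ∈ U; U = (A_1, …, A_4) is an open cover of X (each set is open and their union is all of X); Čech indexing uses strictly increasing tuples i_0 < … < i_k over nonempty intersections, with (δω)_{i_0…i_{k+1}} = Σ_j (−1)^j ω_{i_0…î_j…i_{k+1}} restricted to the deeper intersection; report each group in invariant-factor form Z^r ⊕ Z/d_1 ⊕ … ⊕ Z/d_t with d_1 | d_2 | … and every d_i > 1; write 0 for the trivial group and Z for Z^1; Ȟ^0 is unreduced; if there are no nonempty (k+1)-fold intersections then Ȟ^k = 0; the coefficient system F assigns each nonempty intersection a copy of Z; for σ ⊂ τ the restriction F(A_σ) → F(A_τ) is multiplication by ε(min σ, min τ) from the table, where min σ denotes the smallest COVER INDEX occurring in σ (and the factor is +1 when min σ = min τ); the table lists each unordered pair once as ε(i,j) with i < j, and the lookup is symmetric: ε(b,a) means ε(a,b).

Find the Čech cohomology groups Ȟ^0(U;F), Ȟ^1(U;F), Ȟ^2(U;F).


Ȟ^0 = 0, Ȟ^1 = Z/2 and Ȟ^2 = 0

nerve simplices:
  A12={a,i} A14={b} A23={e} A34={h,l}
C dims 4,4; δ0: rk 4, SNF 1^3·2
degree 0: 4−4−0 = 0 → Ȟ^0 ≅ 0
degree 1: 4−0−4 = 0 plus torsion [2] → Ȟ^1 ≅ Z/2
degree 2: 0−0−0 = 0 → Ȟ^2 ≅ 0


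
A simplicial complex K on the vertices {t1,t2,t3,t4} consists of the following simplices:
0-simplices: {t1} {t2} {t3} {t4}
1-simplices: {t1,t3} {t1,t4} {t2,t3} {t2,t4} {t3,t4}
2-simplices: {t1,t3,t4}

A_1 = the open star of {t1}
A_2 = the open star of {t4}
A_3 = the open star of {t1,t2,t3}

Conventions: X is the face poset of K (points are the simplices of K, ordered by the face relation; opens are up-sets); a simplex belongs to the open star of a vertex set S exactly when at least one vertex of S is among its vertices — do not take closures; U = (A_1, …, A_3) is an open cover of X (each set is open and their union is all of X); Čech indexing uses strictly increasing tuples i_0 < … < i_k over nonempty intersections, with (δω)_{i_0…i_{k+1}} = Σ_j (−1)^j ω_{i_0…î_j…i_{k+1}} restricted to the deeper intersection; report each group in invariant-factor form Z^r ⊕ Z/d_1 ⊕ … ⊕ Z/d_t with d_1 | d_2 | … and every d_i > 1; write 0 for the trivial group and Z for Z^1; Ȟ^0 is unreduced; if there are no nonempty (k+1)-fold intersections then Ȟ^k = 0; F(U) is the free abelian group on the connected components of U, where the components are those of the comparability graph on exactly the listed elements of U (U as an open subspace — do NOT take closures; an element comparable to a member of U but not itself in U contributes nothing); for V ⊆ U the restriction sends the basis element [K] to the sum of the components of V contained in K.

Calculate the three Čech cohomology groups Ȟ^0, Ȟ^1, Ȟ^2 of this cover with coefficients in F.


Ȟ^0 ≅ Z; Ȟ^1 ≅ Z; Ȟ^2 ≅ 0

nonempty intersections:
  A1={{t1},{t1,t3},{t1,t4},{t1,t3,t4}} A2={{t4},{t1,t4},{t2,t4},{t3,t4},{t1,t3,t4}} A3={{t1},{t2},{t3},{t1,t3},{t1,t4},{t2,t3},{t2,t4},{t3,t4},{t1,t3,t4}}
  A12={{t1,t4},{t1,t3,t4}} A13={{t1},{t1,t3},{t1,t4},{t1,t3,t4}} A23={{t1,t4},{t2,t4},{t3,t4},{t1,t3,t4}}
  A123={{t1,t4},{t1,t3,t4}}
components per intersection:
  A1: {{t1},{t1,t3},{t1,t4},{t1,t3,t4}}
  A2: {{t4},{t1,t4},{t2,t4},{t3,t4},{t1,t3,t4}}
  A3: {{t1},{t2},{t3},{t1,t3},{t1,t4},{t2,t3},{t2,t4},{t3,t4},{t1,t3,t4}}
  A12: {{t1,t4},{t1,t3,t4}}
  A13: {{t1},{t1,t3},{t1,t4},{t1,t3,t4}}
  A23: {{t1,t4},{t3,t4},{t1,t3,t4}} {{t2,t4}}
  A123: {{t1,t4},{t1,t3,t4}}
C dims 3,4,1; δ0: rk 2, SNF 1^2; δ1: rk 1, SNF 1^1
Ȟ^0: (3−2)−0=1 ⇒ Z
Ȟ^1: (4−1)−2=1 ⇒ Z
Ȟ^2: (1−0)−1=0 ⇒ 0


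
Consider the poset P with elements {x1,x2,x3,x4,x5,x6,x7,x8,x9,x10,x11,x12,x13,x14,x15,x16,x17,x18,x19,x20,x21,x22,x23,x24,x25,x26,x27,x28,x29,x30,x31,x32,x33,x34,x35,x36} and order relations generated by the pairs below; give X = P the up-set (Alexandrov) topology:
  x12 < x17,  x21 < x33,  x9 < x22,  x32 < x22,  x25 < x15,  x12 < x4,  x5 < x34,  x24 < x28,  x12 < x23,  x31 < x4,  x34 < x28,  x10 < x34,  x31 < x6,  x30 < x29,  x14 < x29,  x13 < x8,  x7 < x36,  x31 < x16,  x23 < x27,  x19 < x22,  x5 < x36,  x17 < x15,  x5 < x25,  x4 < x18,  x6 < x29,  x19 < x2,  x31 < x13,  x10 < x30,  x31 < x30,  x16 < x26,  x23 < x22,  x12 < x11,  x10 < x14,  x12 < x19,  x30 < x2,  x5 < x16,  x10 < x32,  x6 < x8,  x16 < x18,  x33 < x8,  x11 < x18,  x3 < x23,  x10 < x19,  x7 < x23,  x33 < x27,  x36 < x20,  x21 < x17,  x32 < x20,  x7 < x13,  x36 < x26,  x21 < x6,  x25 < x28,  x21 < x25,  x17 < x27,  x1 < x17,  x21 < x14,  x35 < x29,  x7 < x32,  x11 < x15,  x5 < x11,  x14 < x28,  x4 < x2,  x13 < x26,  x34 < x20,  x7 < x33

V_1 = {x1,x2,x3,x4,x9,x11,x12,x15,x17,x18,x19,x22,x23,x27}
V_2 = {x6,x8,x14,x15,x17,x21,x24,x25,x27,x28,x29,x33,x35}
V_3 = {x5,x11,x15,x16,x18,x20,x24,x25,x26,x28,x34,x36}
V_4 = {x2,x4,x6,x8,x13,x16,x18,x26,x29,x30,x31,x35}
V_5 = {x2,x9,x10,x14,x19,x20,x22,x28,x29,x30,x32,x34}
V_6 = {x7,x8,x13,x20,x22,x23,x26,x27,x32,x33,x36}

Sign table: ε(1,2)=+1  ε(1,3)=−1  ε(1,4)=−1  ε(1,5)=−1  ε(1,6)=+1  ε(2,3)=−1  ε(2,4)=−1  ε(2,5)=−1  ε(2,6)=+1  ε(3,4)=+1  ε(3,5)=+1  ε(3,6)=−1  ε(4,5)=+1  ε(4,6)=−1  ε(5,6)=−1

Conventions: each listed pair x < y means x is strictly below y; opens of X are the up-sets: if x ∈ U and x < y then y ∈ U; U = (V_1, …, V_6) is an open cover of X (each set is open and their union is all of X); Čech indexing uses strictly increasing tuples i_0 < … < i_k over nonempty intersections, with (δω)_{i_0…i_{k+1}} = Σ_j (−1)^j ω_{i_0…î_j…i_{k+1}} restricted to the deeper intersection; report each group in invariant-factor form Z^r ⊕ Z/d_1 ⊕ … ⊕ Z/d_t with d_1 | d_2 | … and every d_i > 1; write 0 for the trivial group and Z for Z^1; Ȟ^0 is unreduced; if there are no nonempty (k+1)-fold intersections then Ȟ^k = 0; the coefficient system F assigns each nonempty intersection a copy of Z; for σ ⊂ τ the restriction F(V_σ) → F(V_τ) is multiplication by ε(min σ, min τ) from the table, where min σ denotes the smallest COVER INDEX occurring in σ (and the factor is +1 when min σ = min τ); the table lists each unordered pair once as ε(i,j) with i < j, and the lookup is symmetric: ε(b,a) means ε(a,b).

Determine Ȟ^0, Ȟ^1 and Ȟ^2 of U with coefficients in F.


cover nerve:
  V12={x15,x17,x27} V13={x11,x15,x18} V14={x2,x4,x18} V15={x2,x9,x19,x22} V16={x22,x23,x27} V23={x15,x24,x25,x28} V24={x6,x8,x29,x35} V25={x14,x28,x29} V26={x8,x27,x33} V34={x16,x18,x26} V35={x20,x28,x34} V36={x20,x26,x36} V45={x2,x29,x30} V46={x8,x13,x26} V56={x20,x22,x32}
  V123={x15} V126={x27} V134={x18} V145={x2} V156={x22} V235={x28} V245={x29} V246={x8} V346={x26} V356={x20}
C dims 6,15,10; δ0: rk 5, SNF 1^5; δ1: rk 10, SNF 1^9·2
Ȟ^0: (6−5)−0=1 ⇒ Z
Ȟ^1: (15−10)−5=0 ⇒ 0
Ȟ^2: (10−0)−10=0 plus torsion [2] ⇒ Z/2

Ȟ^0(U;F) ≅ Z, Ȟ^1(U;F) ≅ 0 and Ȟ^2(U;F) ≅ Z/2


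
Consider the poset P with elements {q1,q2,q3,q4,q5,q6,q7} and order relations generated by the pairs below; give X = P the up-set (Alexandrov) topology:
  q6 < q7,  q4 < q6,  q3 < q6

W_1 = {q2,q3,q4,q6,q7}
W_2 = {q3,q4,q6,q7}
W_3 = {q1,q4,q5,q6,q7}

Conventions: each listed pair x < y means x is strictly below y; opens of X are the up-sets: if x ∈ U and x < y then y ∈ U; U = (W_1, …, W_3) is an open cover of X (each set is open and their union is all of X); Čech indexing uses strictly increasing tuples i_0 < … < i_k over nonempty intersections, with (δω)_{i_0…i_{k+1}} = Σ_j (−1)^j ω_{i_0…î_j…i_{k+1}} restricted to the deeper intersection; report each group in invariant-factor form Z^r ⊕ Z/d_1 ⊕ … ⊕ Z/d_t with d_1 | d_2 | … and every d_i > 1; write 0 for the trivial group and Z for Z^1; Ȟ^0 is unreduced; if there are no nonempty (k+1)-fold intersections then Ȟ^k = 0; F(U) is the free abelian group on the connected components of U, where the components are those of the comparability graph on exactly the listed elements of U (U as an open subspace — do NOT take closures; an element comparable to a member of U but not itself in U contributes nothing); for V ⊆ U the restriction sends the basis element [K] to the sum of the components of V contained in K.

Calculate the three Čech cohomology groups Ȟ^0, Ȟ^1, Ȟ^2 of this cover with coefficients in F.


nerve simplices:
  W12={q3,q4,q6,q7} W13={q4,q6,q7} W23={q4,q6,q7}
  W123={q4,q6,q7}
components per intersection:
  W1: {q2} {q3,q4,q6,q7}
  W2: {q3,q4,q6,q7}
  W3: {q1} {q4,q6,q7} {q5}
  W12: {q3,q4,q6,q7}
  W13: {q4,q6,q7}
  W23: {q4,q6,q7}
  W123: {q4,q6,q7}
C dims 6,3,1; δ0: rk 2, SNF 1^2; δ1: rk 1, SNF 1^1
degree 0: 6−2−0 = 4 → Ȟ^0 ≅ Z^4
degree 1: 3−1−2 = 0 → Ȟ^1 ≅ 0
degree 2: 1−0−1 = 0 → Ȟ^2 ≅ 0

Ȟ^0 = Z^4, Ȟ^1 = 0 and Ȟ^2 = 0


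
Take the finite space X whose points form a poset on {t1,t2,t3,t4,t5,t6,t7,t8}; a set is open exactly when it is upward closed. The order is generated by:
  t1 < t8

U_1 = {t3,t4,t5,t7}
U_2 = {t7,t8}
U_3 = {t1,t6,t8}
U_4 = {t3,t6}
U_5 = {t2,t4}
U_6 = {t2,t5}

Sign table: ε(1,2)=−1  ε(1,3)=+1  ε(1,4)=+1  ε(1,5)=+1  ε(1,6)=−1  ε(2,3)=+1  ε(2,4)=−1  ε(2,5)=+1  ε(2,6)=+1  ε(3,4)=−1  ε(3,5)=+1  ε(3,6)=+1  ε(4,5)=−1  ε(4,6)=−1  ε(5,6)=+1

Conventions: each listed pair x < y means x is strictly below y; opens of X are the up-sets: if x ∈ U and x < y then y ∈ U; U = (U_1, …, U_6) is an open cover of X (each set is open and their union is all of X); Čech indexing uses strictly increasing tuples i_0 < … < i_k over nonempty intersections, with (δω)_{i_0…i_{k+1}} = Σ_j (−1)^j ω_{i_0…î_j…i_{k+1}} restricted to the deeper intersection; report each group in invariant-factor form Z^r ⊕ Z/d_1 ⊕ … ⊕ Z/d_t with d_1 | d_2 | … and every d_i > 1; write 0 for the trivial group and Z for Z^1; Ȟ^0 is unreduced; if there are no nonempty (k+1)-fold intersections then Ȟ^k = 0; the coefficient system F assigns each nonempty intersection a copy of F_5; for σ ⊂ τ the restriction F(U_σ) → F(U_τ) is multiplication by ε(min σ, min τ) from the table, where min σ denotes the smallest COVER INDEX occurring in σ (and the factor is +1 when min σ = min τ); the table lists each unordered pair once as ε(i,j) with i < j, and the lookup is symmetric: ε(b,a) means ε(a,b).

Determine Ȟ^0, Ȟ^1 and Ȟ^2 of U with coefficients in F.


Ȟ^0 ≅ 0; Ȟ^1 ≅ Z/5; Ȟ^2 ≅ 0

intersection data:
  U12={t7} U14={t3} U15={t4} U16={t5} U23={t8} U34={t6} U56={t2}
C dims 6,7; δ0: rk_F5 6
Ȟ^0 = (6 − 6) − 0 = 0, so Ȟ^0 ≅ 0
Ȟ^1 = (7 − 0) − 6 = 1, so Ȟ^1 ≅ Z/5
Ȟ^2 = (0 − 0) − 0 = 0, so Ȟ^2 ≅ 0


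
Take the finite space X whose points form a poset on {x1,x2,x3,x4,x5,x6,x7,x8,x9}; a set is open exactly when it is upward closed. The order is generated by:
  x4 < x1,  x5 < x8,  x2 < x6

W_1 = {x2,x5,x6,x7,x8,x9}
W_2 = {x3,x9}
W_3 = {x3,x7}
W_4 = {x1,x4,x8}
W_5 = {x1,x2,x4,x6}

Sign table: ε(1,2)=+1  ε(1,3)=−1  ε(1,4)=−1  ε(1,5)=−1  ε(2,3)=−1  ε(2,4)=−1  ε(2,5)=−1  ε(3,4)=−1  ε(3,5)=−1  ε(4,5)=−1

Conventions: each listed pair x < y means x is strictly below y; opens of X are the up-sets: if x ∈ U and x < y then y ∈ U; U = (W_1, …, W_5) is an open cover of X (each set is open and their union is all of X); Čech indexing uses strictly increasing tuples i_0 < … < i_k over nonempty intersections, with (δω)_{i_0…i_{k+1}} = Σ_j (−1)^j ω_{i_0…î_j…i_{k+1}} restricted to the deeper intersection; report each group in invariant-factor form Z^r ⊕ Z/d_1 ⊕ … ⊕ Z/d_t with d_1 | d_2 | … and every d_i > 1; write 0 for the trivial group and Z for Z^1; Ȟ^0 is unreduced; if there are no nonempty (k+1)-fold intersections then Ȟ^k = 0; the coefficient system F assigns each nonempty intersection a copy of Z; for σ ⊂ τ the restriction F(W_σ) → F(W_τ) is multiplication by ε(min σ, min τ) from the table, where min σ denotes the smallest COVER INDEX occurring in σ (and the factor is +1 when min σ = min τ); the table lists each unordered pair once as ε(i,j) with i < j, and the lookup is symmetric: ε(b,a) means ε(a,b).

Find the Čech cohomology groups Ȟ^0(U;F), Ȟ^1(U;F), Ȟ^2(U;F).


nonempty intersections:
  W12={x9} W13={x7} W14={x8} W15={x2,x6} W23={x3} W45={x1,x4}
C dims 5,6; δ0: rk 5, SNF 1^4·2
Ȟ^0: (5−5)−0=0 ⇒ 0
Ȟ^1: (6−0)−5=1 plus torsion [2] ⇒ Z ⊕ Z/2
Ȟ^2: (0−0)−0=0 ⇒ 0

Ȟ^0 ≅ 0, Ȟ^1 ≅ Z ⊕ Z/2 and Ȟ^2 ≅ 0


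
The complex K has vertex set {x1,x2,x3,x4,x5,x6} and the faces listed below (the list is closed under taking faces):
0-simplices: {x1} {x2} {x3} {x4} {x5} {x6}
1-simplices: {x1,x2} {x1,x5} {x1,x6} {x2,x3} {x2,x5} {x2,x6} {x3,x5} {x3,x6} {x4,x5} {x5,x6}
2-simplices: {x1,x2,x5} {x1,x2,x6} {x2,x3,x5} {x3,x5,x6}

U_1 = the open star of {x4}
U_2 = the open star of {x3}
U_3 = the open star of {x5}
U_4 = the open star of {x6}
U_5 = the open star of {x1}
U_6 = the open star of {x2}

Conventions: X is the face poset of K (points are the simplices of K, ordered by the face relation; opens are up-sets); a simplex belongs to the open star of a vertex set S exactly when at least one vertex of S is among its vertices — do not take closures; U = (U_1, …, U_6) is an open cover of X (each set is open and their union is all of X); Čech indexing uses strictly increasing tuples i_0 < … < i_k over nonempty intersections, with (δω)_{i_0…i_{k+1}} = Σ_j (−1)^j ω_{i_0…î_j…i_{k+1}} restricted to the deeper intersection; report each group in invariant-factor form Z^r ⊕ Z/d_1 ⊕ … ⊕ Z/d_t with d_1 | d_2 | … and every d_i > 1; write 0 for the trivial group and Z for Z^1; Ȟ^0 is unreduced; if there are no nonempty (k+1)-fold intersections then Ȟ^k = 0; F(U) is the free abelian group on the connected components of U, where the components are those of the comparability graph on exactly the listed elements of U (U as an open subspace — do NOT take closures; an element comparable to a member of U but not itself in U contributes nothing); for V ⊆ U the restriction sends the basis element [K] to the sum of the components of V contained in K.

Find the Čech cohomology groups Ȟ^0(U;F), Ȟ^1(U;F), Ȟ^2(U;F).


nonempty intersections:
  U1={{x4},{x4,x5}} U2={{x3},{x2,x3},{x3,x5},{x3,x6},{x2,x3,x5},{x3,x5,x6}} U3={{x5},{x1,x5},{x2,x5},{x3,x5},{x4,x5},{x5,x6},{x1,x2,x5},{x2,x3,x5},{x3,x5,x6}} U4={{x6},{x1,x6},{x2,x6},{x3,x6},{x5,x6},{x1,x2,x6},{x3,x5,x6}} U5={{x1},{x1,x2},{x1,x5},{x1,x6},{x1,x2,x5},{x1,x2,x6}} U6={{x2},{x1,x2},{x2,x3},{x2,x5},{x2,x6},{x1,x2,x5},{x1,x2,x6},{x2,x3,x5}}
  U13={{x4,x5}} U23={{x3,x5},{x2,x3,x5},{x3,x5,x6}} U24={{x3,x6},{x3,x5,x6}} U26={{x2,x3},{x2,x3,x5}} U34={{x5,x6},{x3,x5,x6}} U35={{x1,x5},{x1,x2,x5}} U36={{x2,x5},{x1,x2,x5},{x2,x3,x5}} U45={{x1,x6},{x1,x2,x6}} U46={{x2,x6},{x1,x2,x6}} U56={{x1,x2},{x1,x2,x5},{x1,x2,x6}}
  U234={{x3,x5,x6}} U236={{x2,x3,x5}} U356={{x1,x2,x5}} U456={{x1,x2,x6}}
components per intersection:
  U1: {{x4},{x4,x5}}
  U2: {{x3},{x2,x3},{x3,x5},{x3,x6},{x2,x3,x5},{x3,x5,x6}}
  U3: {{x5},{x1,x5},{x2,x5},{x3,x5},{x4,x5},{x5,x6},{x1,x2,x5},{x2,x3,x5},{x3,x5,x6}}
  U4: {{x6},{x1,x6},{x2,x6},{x3,x6},{x5,x6},{x1,x2,x6},{x3,x5,x6}}
  U5: {{x1},{x1,x2},{x1,x5},{x1,x6},{x1,x2,x5},{x1,x2,x6}}
  U6: {{x2},{x1,x2},{x2,x3},{x2,x5},{x2,x6},{x1,x2,x5},{x1,x2,x6},{x2,x3,x5}}
  U13: {{x4,x5}}
  U23: {{x3,x5},{x2,x3,x5},{x3,x5,x6}}
  U24: {{x3,x6},{x3,x5,x6}}
  U26: {{x2,x3},{x2,x3,x5}}
  U34: {{x5,x6},{x3,x5,x6}}
  U35: {{x1,x5},{x1,x2,x5}}
  U36: {{x2,x5},{x1,x2,x5},{x2,x3,x5}}
  U45: {{x1,x6},{x1,x2,x6}}
  U46: {{x2,x6},{x1,x2,x6}}
  U56: {{x1,x2},{x1,x2,x5},{x1,x2,x6}}
  U234: {{x3,x5,x6}}
  U236: {{x2,x3,x5}}
  U356: {{x1,x2,x5}}
  U456: {{x1,x2,x6}}
C dims 6,10,4; δ0: rk 5, SNF 1^5; δ1: rk 4, SNF 1^4
Ȟ^0: (6−5)−0=1 ⇒ Z
Ȟ^1: (10−4)−5=1 ⇒ Z
Ȟ^2: (4−0)−4=0 ⇒ 0

Ȟ^0 ≅ Z,  Ȟ^1 ≅ Z,  Ȟ^2 ≅ 0


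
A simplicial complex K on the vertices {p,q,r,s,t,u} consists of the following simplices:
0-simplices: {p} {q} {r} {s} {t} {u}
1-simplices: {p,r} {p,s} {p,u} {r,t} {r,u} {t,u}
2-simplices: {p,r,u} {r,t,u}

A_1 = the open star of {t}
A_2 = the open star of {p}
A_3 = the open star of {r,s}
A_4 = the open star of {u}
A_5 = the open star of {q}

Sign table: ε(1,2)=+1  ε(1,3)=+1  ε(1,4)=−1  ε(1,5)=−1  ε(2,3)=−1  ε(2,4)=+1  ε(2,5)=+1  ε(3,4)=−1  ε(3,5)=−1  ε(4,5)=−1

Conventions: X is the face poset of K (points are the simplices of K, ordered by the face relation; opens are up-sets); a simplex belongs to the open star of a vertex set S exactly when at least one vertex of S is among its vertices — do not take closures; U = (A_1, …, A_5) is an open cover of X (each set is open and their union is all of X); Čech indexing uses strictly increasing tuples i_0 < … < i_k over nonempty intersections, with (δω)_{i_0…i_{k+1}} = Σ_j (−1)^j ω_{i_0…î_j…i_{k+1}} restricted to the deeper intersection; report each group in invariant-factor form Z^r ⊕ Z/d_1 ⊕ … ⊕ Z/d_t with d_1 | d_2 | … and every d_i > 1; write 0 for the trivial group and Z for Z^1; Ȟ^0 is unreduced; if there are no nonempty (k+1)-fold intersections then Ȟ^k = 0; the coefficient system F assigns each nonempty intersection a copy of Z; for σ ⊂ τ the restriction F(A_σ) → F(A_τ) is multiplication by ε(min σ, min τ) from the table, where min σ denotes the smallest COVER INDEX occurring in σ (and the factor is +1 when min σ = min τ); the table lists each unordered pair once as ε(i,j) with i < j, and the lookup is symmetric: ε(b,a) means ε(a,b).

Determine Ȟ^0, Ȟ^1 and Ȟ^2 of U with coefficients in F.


Ȟ^0 ≅ Z^2; Ȟ^1 ≅ 0; Ȟ^2 ≅ 0

nerve of the cover:
  A1={{t},{r,t},{t,u},{r,t,u}} A2={{p},{p,r},{p,s},{p,u},{p,r,u}} A3={{r},{s},{p,r},{p,s},{r,t},{r,u},{p,r,u},{r,t,u}} A4={{u},{p,u},{r,u},{t,u},{p,r,u},{r,t,u}} A5={{q}}
  A13={{r,t},{r,t,u}} A14={{t,u},{r,t,u}} A23={{p,r},{p,s},{p,r,u}} A24={{p,u},{p,r,u}} A34={{r,u},{p,r,u},{r,t,u}}
  A134={{r,t,u}} A234={{p,r,u}}
C dims 5,5,2; δ0: rk 3, SNF 1^3; δ1: rk 2, SNF 1^2
Ȟ^0 = (5 − 3) − 0 = 2, so Ȟ^0 ≅ Z^2
Ȟ^1 = (5 − 2) − 3 = 0, so Ȟ^1 ≅ 0
Ȟ^2 = (2 − 0) − 2 = 0, so Ȟ^2 ≅ 0


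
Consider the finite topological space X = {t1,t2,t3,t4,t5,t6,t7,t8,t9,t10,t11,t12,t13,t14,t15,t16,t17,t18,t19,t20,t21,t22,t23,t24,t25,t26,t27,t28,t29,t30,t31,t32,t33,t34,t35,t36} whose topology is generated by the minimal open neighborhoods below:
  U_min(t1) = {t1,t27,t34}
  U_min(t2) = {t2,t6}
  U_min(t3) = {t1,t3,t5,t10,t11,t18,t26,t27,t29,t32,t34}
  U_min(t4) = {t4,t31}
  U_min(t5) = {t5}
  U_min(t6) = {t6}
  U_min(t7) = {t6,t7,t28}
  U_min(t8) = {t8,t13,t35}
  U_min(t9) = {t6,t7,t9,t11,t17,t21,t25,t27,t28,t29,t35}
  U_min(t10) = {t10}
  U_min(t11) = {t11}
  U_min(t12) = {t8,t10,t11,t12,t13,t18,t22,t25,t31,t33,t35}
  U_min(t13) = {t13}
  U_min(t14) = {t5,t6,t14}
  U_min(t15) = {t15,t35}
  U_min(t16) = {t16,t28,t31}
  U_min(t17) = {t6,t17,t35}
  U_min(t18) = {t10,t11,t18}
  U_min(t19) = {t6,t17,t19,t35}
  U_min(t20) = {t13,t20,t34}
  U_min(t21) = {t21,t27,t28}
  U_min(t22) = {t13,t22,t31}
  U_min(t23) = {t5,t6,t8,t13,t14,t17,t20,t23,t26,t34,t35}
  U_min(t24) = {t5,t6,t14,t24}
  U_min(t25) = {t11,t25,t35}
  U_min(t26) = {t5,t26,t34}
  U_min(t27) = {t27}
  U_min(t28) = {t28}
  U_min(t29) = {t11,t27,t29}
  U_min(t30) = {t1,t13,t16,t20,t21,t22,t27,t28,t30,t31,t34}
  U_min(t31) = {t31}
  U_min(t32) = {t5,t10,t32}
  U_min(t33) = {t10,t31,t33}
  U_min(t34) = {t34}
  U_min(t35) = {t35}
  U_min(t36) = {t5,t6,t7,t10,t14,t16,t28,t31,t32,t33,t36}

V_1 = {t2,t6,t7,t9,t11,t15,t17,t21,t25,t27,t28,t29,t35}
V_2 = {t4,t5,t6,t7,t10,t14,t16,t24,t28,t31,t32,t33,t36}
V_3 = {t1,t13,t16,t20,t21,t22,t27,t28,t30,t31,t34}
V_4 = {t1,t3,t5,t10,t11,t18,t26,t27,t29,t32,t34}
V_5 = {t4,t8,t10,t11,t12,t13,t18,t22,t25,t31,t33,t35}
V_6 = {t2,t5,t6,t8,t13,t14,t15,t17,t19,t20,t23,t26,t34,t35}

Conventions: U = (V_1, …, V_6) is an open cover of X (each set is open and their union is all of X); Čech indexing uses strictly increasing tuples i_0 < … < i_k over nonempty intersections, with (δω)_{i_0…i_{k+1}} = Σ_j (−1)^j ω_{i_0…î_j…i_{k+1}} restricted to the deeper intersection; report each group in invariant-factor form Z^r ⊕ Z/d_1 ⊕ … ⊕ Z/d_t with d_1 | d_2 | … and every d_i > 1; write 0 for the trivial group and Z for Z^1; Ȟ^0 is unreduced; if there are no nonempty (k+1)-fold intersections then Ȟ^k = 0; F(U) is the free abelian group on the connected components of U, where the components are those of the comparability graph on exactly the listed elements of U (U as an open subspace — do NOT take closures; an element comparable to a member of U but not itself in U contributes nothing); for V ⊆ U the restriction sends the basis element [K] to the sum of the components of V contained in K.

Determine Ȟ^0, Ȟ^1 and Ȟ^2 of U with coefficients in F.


intersection data:
  V12={t6,t7,t28} V13={t21,t27,t28} V14={t11,t27,t29} V15={t11,t25,t35} V16={t2,t6,t15,t17,t35} V23={t16,t28,t31} V24={t5,t10,t32} V25={t4,t10,t31,t33} V26={t5,t6,t14} V34={t1,t27,t34} V35={t13,t22,t31} V36={t13,t20,t34} V45={t10,t11,t18} V46={t5,t26,t34} V56={t8,t13,t35}
  V123={t28} V126={t6} V134={t27} V145={t11} V156={t35} V235={t31} V245={t10} V246={t5} V346={t34} V356={t13}
components per intersection:
  V1: {t2,t6,t7,t9,t11,t15,t17,t21,t25,t27,t28,t29,t35}
  V2: {t4,t5,t6,t7,t10,t14,t16,t24,t28,t31,t32,t33,t36}
  V3: {t1,t13,t16,t20,t21,t22,t27,t28,t30,t31,t34}
  V4: {t1,t3,t5,t10,t11,t18,t26,t27,t29,t32,t34}
  V5: {t4,t8,t10,t11,t12,t13,t18,t22,t25,t31,t33,t35}
  V6: {t2,t5,t6,t8,t13,t14,t15,t17,t19,t20,t23,t26,t34,t35}
  V12: {t6,t7,t28}
  V13: {t21,t27,t28}
  V14: {t11,t27,t29}
  V15: {t11,t25,t35}
  V16: {t2,t6,t15,t17,t35}
  V23: {t16,t28,t31}
  V24: {t5,t10,t32}
  V25: {t4,t10,t31,t33}
  V26: {t5,t6,t14}
  V34: {t1,t27,t34}
  V35: {t13,t22,t31}
  V36: {t13,t20,t34}
  V45: {t10,t11,t18}
  V46: {t5,t26,t34}
  V56: {t8,t13,t35}
  V123: {t28}
  V126: {t6}
  V134: {t27}
  V145: {t11}
  V156: {t35}
  V235: {t31}
  V245: {t10}
  V246: {t5}
  V346: {t34}
  V356: {t13}
C dims 6,15,10; δ0: rk 5, SNF 1^5; δ1: rk 10, SNF 1^9·2
Ȟ^0 = (6 − 5) − 0 = 1, so Ȟ^0 ≅ Z
Ȟ^1 = (15 − 10) − 5 = 0, so Ȟ^1 ≅ 0
Ȟ^2 = (10 − 0) − 10 = 0 plus torsion [2], so Ȟ^2 ≅ Z/2

Ȟ^0 ≅ Z, Ȟ^1 ≅ 0 and Ȟ^2 ≅ Z/2


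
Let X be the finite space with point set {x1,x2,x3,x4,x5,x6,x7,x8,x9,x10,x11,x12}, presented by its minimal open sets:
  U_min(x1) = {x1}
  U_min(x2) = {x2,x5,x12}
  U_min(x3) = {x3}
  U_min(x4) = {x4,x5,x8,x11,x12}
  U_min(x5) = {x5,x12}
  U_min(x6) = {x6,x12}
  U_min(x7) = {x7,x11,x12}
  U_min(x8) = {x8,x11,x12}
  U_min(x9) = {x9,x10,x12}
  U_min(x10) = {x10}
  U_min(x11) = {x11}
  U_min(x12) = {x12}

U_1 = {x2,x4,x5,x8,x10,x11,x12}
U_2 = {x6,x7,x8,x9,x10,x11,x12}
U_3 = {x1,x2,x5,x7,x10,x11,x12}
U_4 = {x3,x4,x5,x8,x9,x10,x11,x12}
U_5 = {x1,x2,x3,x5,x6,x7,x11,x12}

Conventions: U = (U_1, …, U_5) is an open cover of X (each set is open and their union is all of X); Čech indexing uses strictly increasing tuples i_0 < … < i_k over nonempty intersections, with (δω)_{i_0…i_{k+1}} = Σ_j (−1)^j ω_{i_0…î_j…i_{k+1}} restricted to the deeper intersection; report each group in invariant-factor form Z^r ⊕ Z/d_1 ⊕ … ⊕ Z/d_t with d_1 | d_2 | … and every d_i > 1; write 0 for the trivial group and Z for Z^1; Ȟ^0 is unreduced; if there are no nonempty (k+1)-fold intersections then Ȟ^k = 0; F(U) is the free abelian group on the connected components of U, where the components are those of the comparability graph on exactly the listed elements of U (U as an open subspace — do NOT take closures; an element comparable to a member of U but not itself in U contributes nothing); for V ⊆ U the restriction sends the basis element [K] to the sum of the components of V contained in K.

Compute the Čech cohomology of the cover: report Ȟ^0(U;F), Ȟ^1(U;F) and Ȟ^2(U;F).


intersection data:
  U12={x8,x10,x11,x12} U13={x2,x5,x10,x11,x12} U14={x4,x5,x8,x10,x11,x12} U15={x2,x5,x11,x12} U23={x7,x10,x11,x12} U24={x8,x9,x10,x11,x12} U25={x6,x7,x11,x12} U34={x5,x10,x11,x12} U35={x1,x2,x5,x7,x11,x12} U45={x3,x5,x11,x12}
  U123={x10,x11,x12} U124={x8,x10,x11,x12} U125={x11,x12} U134={x5,x10,x11,x12} U135={x2,x5,x11,x12} U145={x5,x11,x12} U234={x10,x11,x12} U235={x7,x11,x12} U245={x11,x12} U345={x5,x11,x12}
  U1234={x10,x11,x12} U1235={x11,x12} U1245={x11,x12} U1345={x5,x11,x12} U2345={x11,x12}
  U12345={x11,x12}
components per intersection:
  U1: {x2,x4,x5,x8,x11,x12} {x10}
  U2: {x6,x7,x8,x9,x10,x11,x12}
  U3: {x1} {x2,x5,x7,x11,x12} {x10}
  U4: {x3} {x4,x5,x8,x9,x10,x11,x12}
  U5: {x1} {x2,x5,x6,x7,x11,x12} {x3}
  U12: {x8,x11,x12} {x10}
  U13: {x2,x5,x12} {x10} {x11}
  U14: {x4,x5,x8,x11,x12} {x10}
  U15: {x2,x5,x12} {x11}
  U23: {x7,x11,x12} {x10}
  U24: {x8,x9,x10,x11,x12}
  U25: {x6,x7,x11,x12}
  U34: {x5,x12} {x10} {x11}
  U35: {x1} {x2,x5,x7,x11,x12}
  U45: {x3} {x5,x12} {x11}
  U123: {x10} {x11} {x12}
  U124: {x8,x11,x12} {x10}
  U125: {x11} {x12}
  U134: {x5,x12} {x10} {x11}
  U135: {x2,x5,x12} {x11}
  U145: {x5,x12} {x11}
  U234: {x10} {x11} {x12}
  U235: {x7,x11,x12}
  U245: {x11} {x12}
  U345: {x5,x12} {x11}
  U1234: {x10} {x11} {x12}
  U1235: {x11} {x12}
  U1245: {x11} {x12}
  U1345: {x5,x12} {x11}
  U2345: {x11} {x12}
  U12345: {x11} {x12}
C dims 11,21,22,11; δ0: rk 8, SNF 1^8; δ1: rk 13, SNF 1^13; δ2: rk 9, SNF 1^9
Ȟ^0 = (11 − 8) − 0 = 3, so Ȟ^0 ≅ Z^3
Ȟ^1 = (21 − 13) − 8 = 0, so Ȟ^1 ≅ 0
Ȟ^2 = (22 − 9) − 13 = 0, so Ȟ^2 ≅ 0

Ȟ^0 = Z^3,  Ȟ^1 = 0,  Ȟ^2 = 0
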